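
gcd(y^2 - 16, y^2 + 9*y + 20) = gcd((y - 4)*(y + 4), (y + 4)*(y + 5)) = y + 4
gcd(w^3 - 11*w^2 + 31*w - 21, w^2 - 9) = w - 3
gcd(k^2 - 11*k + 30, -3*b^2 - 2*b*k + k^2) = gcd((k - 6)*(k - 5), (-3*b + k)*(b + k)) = 1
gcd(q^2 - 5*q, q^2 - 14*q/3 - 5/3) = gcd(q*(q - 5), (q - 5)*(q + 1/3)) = q - 5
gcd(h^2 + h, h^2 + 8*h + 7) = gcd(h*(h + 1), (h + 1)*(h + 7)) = h + 1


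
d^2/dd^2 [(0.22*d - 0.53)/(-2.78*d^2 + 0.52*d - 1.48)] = (-(0.22*d - 0.53)*(5.56*d - 0.52)*(11.12*d - 1.04) + (3.6696*d - 3.1756)*(2.78*d^2 - 0.52*d + 1.48))/(2.78*d^2 - 0.52*d + 1.48)^3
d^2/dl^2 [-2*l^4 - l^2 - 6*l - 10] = -24*l^2 - 2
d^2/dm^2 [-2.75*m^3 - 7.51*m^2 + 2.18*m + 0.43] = -16.5*m - 15.02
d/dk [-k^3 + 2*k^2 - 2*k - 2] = -3*k^2 + 4*k - 2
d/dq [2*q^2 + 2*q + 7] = 4*q + 2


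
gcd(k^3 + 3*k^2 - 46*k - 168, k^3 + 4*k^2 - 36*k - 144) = k^2 + 10*k + 24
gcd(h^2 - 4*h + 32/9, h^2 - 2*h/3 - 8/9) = h - 4/3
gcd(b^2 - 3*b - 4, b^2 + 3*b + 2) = b + 1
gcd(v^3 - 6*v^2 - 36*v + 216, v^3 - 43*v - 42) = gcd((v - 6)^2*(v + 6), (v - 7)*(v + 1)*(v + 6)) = v + 6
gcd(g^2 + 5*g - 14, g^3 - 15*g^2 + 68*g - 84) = g - 2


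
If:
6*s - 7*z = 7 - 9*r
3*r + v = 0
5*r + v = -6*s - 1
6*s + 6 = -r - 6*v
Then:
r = 5/19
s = -29/114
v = -15/19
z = -117/133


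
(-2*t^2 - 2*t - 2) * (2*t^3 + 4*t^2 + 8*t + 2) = -4*t^5 - 12*t^4 - 28*t^3 - 28*t^2 - 20*t - 4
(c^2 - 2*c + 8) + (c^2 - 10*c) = 2*c^2 - 12*c + 8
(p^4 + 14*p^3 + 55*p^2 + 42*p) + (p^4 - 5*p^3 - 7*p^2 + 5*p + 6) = 2*p^4 + 9*p^3 + 48*p^2 + 47*p + 6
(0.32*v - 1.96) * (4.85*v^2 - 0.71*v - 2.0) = 1.552*v^3 - 9.7332*v^2 + 0.7516*v + 3.92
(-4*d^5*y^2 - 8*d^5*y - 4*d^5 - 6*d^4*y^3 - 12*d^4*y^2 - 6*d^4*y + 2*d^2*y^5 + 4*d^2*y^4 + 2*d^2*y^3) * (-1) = 4*d^5*y^2 + 8*d^5*y + 4*d^5 + 6*d^4*y^3 + 12*d^4*y^2 + 6*d^4*y - 2*d^2*y^5 - 4*d^2*y^4 - 2*d^2*y^3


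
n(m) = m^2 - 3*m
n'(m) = 2*m - 3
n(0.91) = -1.90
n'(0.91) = -1.18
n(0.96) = -1.96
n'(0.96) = -1.08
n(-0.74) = 2.77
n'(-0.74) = -4.48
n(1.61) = -2.24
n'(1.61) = 0.22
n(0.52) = -1.29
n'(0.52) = -1.96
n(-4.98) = 39.74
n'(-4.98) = -12.96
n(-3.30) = 20.79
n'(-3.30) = -9.60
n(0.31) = -0.83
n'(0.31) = -2.38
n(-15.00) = 270.00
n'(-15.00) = -33.00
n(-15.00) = 270.00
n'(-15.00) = -33.00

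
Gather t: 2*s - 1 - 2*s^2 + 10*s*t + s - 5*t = -2*s^2 + 3*s + t*(10*s - 5) - 1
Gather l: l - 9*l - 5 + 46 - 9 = 32 - 8*l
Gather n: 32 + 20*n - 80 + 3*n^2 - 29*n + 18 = 3*n^2 - 9*n - 30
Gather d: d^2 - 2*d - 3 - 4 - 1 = d^2 - 2*d - 8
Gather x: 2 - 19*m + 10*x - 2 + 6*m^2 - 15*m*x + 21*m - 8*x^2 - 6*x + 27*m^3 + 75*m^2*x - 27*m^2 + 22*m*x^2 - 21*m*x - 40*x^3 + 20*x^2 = 27*m^3 - 21*m^2 + 2*m - 40*x^3 + x^2*(22*m + 12) + x*(75*m^2 - 36*m + 4)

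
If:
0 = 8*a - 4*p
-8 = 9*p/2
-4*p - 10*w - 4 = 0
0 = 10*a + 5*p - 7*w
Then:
No Solution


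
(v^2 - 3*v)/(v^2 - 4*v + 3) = v/(v - 1)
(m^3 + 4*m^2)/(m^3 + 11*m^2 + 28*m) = m/(m + 7)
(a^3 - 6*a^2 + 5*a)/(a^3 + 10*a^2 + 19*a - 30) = a*(a - 5)/(a^2 + 11*a + 30)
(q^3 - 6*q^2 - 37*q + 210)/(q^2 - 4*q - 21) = (q^2 + q - 30)/(q + 3)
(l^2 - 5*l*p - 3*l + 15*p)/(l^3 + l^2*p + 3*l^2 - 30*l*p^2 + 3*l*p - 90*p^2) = (l - 3)/(l^2 + 6*l*p + 3*l + 18*p)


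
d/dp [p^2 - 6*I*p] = 2*p - 6*I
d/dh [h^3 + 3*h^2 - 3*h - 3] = 3*h^2 + 6*h - 3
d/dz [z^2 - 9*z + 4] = 2*z - 9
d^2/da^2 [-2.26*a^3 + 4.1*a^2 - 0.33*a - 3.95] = 8.2 - 13.56*a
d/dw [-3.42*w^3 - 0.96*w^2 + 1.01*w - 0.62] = -10.26*w^2 - 1.92*w + 1.01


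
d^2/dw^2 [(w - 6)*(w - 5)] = 2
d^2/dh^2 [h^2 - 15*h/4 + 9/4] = 2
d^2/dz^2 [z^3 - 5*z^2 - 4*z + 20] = 6*z - 10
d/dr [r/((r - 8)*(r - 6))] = (48 - r^2)/(r^4 - 28*r^3 + 292*r^2 - 1344*r + 2304)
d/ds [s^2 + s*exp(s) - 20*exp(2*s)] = s*exp(s) + 2*s - 40*exp(2*s) + exp(s)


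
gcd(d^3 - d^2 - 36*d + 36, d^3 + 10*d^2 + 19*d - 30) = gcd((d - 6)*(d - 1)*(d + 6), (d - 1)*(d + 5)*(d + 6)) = d^2 + 5*d - 6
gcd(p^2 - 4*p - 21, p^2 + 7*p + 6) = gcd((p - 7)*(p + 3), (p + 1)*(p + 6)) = 1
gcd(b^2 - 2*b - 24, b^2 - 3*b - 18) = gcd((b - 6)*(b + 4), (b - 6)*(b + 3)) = b - 6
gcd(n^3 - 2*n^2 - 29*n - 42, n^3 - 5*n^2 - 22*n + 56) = n - 7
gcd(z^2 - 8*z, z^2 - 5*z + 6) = 1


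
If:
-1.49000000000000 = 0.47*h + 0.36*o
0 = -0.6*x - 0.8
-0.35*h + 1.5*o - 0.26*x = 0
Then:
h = -2.54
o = -0.82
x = -1.33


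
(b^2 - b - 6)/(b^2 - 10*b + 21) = (b + 2)/(b - 7)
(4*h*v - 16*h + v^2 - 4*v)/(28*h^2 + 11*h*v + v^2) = (v - 4)/(7*h + v)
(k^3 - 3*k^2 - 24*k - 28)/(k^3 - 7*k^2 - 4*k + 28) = (k + 2)/(k - 2)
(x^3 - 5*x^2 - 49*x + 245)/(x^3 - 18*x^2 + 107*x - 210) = (x + 7)/(x - 6)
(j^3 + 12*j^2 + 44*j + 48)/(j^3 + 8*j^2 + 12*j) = (j + 4)/j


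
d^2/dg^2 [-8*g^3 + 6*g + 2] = -48*g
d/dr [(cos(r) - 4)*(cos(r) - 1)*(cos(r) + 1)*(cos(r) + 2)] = 2*(-2*cos(r)^3 + 3*cos(r)^2 + 9*cos(r) - 1)*sin(r)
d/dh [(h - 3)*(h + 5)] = 2*h + 2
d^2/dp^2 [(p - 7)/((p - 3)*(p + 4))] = 2*(p^3 - 21*p^2 + 15*p - 79)/(p^6 + 3*p^5 - 33*p^4 - 71*p^3 + 396*p^2 + 432*p - 1728)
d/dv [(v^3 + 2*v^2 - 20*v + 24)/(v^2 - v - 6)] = (v^4 - 2*v^3 - 72*v + 144)/(v^4 - 2*v^3 - 11*v^2 + 12*v + 36)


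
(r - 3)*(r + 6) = r^2 + 3*r - 18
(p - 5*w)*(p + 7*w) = p^2 + 2*p*w - 35*w^2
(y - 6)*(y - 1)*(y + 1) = y^3 - 6*y^2 - y + 6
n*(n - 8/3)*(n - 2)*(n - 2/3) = n^4 - 16*n^3/3 + 76*n^2/9 - 32*n/9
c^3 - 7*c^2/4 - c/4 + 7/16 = (c - 7/4)*(c - 1/2)*(c + 1/2)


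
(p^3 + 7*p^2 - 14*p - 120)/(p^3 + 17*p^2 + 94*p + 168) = (p^2 + p - 20)/(p^2 + 11*p + 28)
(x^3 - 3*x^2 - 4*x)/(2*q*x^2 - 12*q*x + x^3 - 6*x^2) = (x^2 - 3*x - 4)/(2*q*x - 12*q + x^2 - 6*x)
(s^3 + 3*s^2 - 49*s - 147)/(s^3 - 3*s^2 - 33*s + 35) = (s^2 + 10*s + 21)/(s^2 + 4*s - 5)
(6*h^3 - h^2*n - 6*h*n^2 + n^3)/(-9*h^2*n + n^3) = (-6*h^3 + h^2*n + 6*h*n^2 - n^3)/(n*(9*h^2 - n^2))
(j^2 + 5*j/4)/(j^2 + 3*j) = (j + 5/4)/(j + 3)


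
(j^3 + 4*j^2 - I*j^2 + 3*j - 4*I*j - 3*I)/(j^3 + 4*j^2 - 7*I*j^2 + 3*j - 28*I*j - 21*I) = (j - I)/(j - 7*I)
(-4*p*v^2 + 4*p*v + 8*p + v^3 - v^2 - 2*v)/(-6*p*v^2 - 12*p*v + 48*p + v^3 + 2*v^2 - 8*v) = (4*p*v + 4*p - v^2 - v)/(6*p*v + 24*p - v^2 - 4*v)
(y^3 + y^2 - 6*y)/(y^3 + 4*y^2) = (y^2 + y - 6)/(y*(y + 4))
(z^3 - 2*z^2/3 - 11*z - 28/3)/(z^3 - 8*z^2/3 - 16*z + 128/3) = (3*z^2 + 10*z + 7)/(3*z^2 + 4*z - 32)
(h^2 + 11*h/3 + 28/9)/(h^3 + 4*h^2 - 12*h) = (9*h^2 + 33*h + 28)/(9*h*(h^2 + 4*h - 12))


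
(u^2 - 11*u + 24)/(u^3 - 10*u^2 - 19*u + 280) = (u - 3)/(u^2 - 2*u - 35)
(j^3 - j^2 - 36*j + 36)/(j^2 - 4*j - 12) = (j^2 + 5*j - 6)/(j + 2)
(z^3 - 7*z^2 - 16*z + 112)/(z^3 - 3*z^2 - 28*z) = (z - 4)/z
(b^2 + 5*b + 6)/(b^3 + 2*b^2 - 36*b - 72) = (b + 3)/(b^2 - 36)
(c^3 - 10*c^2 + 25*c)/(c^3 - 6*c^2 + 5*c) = (c - 5)/(c - 1)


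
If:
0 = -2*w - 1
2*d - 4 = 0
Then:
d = 2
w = -1/2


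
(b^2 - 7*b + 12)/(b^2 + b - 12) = (b - 4)/(b + 4)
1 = 1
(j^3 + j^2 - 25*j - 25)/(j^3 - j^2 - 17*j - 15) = (j + 5)/(j + 3)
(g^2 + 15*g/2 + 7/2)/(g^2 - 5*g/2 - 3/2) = (g + 7)/(g - 3)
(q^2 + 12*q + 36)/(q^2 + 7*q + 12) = (q^2 + 12*q + 36)/(q^2 + 7*q + 12)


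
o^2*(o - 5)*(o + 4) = o^4 - o^3 - 20*o^2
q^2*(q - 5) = q^3 - 5*q^2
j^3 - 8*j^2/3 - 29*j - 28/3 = (j - 7)*(j + 1/3)*(j + 4)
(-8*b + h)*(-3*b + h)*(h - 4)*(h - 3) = 24*b^2*h^2 - 168*b^2*h + 288*b^2 - 11*b*h^3 + 77*b*h^2 - 132*b*h + h^4 - 7*h^3 + 12*h^2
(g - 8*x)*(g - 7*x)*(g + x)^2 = g^4 - 13*g^3*x + 27*g^2*x^2 + 97*g*x^3 + 56*x^4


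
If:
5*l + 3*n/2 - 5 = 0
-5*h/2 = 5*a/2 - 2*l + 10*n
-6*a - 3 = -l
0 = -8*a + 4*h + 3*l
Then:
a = -1879/5178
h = -6953/5178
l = 710/863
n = 510/863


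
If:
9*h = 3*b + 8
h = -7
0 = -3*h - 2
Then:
No Solution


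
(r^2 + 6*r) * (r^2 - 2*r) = r^4 + 4*r^3 - 12*r^2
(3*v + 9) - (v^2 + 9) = -v^2 + 3*v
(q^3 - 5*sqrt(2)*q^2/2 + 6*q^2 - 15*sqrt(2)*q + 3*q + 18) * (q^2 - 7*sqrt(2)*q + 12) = q^5 - 19*sqrt(2)*q^4/2 + 6*q^4 - 57*sqrt(2)*q^3 + 50*q^3 - 51*sqrt(2)*q^2 + 300*q^2 - 306*sqrt(2)*q + 36*q + 216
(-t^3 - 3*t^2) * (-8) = 8*t^3 + 24*t^2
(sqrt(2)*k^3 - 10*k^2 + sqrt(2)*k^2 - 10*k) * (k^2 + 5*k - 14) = sqrt(2)*k^5 - 10*k^4 + 6*sqrt(2)*k^4 - 60*k^3 - 9*sqrt(2)*k^3 - 14*sqrt(2)*k^2 + 90*k^2 + 140*k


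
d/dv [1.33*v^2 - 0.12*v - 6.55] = 2.66*v - 0.12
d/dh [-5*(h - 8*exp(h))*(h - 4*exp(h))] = 60*h*exp(h) - 10*h - 320*exp(2*h) + 60*exp(h)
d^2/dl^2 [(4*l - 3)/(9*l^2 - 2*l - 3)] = 2*((35 - 108*l)*(-9*l^2 + 2*l + 3) - 4*(4*l - 3)*(9*l - 1)^2)/(-9*l^2 + 2*l + 3)^3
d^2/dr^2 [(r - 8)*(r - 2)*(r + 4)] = 6*r - 12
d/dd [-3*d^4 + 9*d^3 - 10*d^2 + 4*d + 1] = -12*d^3 + 27*d^2 - 20*d + 4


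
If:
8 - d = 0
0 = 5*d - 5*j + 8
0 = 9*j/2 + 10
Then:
No Solution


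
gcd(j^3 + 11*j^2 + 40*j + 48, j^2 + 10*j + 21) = j + 3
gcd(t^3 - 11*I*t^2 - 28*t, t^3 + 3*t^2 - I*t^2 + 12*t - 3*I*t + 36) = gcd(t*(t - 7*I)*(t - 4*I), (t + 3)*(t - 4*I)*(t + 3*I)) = t - 4*I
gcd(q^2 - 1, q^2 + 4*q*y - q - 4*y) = q - 1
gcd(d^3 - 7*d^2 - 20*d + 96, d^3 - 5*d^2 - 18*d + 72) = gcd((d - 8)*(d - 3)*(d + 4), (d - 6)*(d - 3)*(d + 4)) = d^2 + d - 12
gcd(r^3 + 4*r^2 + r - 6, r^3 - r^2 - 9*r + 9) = r^2 + 2*r - 3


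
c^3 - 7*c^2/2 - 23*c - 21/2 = (c - 7)*(c + 1/2)*(c + 3)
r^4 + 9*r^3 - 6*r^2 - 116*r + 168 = (r - 2)^2*(r + 6)*(r + 7)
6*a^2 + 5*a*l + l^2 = (2*a + l)*(3*a + l)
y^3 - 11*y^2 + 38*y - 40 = (y - 5)*(y - 4)*(y - 2)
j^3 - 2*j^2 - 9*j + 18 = (j - 3)*(j - 2)*(j + 3)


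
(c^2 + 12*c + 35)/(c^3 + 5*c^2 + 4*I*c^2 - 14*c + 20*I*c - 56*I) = (c + 5)/(c^2 + c*(-2 + 4*I) - 8*I)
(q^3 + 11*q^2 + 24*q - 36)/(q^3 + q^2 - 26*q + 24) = (q + 6)/(q - 4)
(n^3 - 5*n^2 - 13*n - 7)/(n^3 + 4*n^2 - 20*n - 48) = (n^3 - 5*n^2 - 13*n - 7)/(n^3 + 4*n^2 - 20*n - 48)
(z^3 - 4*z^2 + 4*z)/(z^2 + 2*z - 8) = z*(z - 2)/(z + 4)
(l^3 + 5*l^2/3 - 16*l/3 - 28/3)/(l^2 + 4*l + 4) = l - 7/3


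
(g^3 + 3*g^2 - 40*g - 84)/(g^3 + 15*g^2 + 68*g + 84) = (g - 6)/(g + 6)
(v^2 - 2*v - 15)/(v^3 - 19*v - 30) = 1/(v + 2)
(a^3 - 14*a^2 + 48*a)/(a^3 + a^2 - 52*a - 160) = a*(a - 6)/(a^2 + 9*a + 20)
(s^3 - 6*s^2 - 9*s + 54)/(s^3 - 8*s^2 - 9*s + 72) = (s - 6)/(s - 8)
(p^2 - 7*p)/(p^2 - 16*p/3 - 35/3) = 3*p/(3*p + 5)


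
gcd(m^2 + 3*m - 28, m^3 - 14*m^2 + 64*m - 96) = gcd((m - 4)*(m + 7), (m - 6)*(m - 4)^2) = m - 4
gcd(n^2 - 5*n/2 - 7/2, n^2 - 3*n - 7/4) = n - 7/2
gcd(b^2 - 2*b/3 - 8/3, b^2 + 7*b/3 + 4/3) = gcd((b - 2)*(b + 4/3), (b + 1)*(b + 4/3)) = b + 4/3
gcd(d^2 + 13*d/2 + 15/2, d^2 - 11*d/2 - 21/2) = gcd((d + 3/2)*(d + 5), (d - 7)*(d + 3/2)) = d + 3/2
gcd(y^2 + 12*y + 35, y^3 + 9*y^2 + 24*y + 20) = y + 5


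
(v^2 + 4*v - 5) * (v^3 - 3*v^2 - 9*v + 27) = v^5 + v^4 - 26*v^3 + 6*v^2 + 153*v - 135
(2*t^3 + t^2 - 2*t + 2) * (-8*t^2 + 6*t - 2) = -16*t^5 + 4*t^4 + 18*t^3 - 30*t^2 + 16*t - 4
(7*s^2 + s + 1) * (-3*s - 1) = -21*s^3 - 10*s^2 - 4*s - 1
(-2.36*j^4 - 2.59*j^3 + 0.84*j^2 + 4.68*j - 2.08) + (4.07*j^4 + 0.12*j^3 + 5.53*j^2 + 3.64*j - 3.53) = 1.71*j^4 - 2.47*j^3 + 6.37*j^2 + 8.32*j - 5.61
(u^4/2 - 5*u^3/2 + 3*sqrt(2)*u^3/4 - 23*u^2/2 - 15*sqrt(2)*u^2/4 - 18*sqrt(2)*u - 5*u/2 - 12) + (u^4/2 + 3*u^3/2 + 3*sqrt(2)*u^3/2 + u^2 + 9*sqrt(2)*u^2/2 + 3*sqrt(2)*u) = u^4 - u^3 + 9*sqrt(2)*u^3/4 - 21*u^2/2 + 3*sqrt(2)*u^2/4 - 15*sqrt(2)*u - 5*u/2 - 12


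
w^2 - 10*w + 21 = (w - 7)*(w - 3)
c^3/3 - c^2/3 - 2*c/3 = c*(c/3 + 1/3)*(c - 2)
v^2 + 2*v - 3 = (v - 1)*(v + 3)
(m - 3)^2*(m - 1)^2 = m^4 - 8*m^3 + 22*m^2 - 24*m + 9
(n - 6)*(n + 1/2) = n^2 - 11*n/2 - 3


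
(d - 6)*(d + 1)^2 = d^3 - 4*d^2 - 11*d - 6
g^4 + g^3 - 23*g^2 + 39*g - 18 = (g - 3)*(g - 1)^2*(g + 6)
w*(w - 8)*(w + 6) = w^3 - 2*w^2 - 48*w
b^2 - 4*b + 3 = (b - 3)*(b - 1)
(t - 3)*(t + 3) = t^2 - 9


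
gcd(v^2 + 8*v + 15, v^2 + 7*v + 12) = v + 3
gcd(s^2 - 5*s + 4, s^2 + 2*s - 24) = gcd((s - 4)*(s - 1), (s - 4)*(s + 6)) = s - 4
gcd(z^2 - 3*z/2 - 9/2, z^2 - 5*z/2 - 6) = z + 3/2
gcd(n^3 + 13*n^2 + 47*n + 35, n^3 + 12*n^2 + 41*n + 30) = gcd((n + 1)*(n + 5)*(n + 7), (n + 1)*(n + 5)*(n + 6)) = n^2 + 6*n + 5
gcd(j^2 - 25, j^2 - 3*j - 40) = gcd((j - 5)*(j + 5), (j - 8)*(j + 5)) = j + 5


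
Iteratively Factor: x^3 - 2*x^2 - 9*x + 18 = (x + 3)*(x^2 - 5*x + 6) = (x - 3)*(x + 3)*(x - 2)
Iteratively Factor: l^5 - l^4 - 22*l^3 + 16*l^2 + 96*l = (l + 4)*(l^4 - 5*l^3 - 2*l^2 + 24*l) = (l + 2)*(l + 4)*(l^3 - 7*l^2 + 12*l) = (l - 3)*(l + 2)*(l + 4)*(l^2 - 4*l) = (l - 4)*(l - 3)*(l + 2)*(l + 4)*(l)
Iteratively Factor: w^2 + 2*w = (w)*(w + 2)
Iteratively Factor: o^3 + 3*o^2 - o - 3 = (o + 1)*(o^2 + 2*o - 3) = (o - 1)*(o + 1)*(o + 3)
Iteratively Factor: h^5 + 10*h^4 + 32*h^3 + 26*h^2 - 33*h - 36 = (h + 3)*(h^4 + 7*h^3 + 11*h^2 - 7*h - 12) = (h + 1)*(h + 3)*(h^3 + 6*h^2 + 5*h - 12) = (h + 1)*(h + 3)*(h + 4)*(h^2 + 2*h - 3) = (h + 1)*(h + 3)^2*(h + 4)*(h - 1)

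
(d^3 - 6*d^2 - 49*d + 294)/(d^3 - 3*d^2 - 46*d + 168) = (d - 7)/(d - 4)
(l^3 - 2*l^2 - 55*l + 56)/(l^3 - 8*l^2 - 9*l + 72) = (l^2 + 6*l - 7)/(l^2 - 9)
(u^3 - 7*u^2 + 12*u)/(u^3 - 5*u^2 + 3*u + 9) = u*(u - 4)/(u^2 - 2*u - 3)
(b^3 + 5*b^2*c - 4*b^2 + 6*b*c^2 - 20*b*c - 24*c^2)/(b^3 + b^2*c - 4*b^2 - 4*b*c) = (b^2 + 5*b*c + 6*c^2)/(b*(b + c))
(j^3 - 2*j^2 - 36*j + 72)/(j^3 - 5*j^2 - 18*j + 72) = (j^2 + 4*j - 12)/(j^2 + j - 12)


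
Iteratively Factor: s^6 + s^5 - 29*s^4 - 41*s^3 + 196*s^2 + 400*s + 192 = (s + 3)*(s^5 - 2*s^4 - 23*s^3 + 28*s^2 + 112*s + 64) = (s - 4)*(s + 3)*(s^4 + 2*s^3 - 15*s^2 - 32*s - 16) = (s - 4)*(s + 3)*(s + 4)*(s^3 - 2*s^2 - 7*s - 4) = (s - 4)*(s + 1)*(s + 3)*(s + 4)*(s^2 - 3*s - 4) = (s - 4)^2*(s + 1)*(s + 3)*(s + 4)*(s + 1)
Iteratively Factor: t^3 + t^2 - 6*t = (t)*(t^2 + t - 6) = t*(t - 2)*(t + 3)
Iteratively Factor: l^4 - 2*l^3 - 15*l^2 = (l)*(l^3 - 2*l^2 - 15*l) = l*(l - 5)*(l^2 + 3*l) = l*(l - 5)*(l + 3)*(l)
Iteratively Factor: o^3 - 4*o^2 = (o - 4)*(o^2) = o*(o - 4)*(o)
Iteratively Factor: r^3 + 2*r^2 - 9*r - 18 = (r + 3)*(r^2 - r - 6) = (r + 2)*(r + 3)*(r - 3)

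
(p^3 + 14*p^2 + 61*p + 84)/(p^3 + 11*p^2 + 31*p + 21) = (p + 4)/(p + 1)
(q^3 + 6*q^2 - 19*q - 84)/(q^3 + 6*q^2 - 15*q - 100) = (q^2 + 10*q + 21)/(q^2 + 10*q + 25)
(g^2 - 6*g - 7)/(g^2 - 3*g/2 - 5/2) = 2*(g - 7)/(2*g - 5)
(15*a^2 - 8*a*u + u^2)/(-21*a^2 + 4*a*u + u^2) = (-5*a + u)/(7*a + u)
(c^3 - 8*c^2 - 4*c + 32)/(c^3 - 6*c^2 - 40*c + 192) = (c^2 - 4)/(c^2 + 2*c - 24)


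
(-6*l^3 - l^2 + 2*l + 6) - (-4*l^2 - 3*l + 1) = -6*l^3 + 3*l^2 + 5*l + 5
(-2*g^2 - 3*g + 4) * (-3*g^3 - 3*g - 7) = 6*g^5 + 9*g^4 - 6*g^3 + 23*g^2 + 9*g - 28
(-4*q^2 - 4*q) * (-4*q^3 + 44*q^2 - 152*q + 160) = 16*q^5 - 160*q^4 + 432*q^3 - 32*q^2 - 640*q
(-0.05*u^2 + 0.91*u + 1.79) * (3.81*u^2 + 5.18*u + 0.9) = -0.1905*u^4 + 3.2081*u^3 + 11.4887*u^2 + 10.0912*u + 1.611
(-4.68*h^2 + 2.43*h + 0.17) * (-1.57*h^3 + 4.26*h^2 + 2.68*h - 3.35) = 7.3476*h^5 - 23.7519*h^4 - 2.4575*h^3 + 22.9146*h^2 - 7.6849*h - 0.5695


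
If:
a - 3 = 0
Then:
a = 3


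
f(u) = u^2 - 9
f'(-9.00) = -18.00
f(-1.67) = -6.21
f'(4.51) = 9.02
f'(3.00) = 6.00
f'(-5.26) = -10.52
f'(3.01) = 6.02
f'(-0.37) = -0.74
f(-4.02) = 7.16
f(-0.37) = -8.86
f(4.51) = 11.34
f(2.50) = -2.75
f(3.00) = 0.00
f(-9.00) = 72.00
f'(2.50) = 5.00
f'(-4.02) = -8.04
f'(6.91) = 13.82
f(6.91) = 38.75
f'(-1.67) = -3.34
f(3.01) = 0.06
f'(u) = 2*u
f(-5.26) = 18.67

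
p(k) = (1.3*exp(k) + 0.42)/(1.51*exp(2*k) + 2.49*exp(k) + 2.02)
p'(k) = (1.3*exp(k) + 0.42)*(-3.02*exp(2*k) - 2.49*exp(k))/(1.51*exp(2*k) + 2.49*exp(k) + 2.02)^2 + 1.3*exp(k)/(1.51*exp(2*k) + 2.49*exp(k) + 2.02)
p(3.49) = 0.03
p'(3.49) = -0.02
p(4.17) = 0.01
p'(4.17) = -0.01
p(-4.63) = 0.21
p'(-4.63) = 0.00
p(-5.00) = 0.21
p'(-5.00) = 0.00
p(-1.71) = 0.26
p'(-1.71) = 0.04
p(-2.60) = 0.23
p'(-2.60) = 0.02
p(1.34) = 0.16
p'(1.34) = -0.11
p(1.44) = 0.15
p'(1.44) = -0.11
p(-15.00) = 0.21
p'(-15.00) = 0.00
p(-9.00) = 0.21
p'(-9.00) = 0.00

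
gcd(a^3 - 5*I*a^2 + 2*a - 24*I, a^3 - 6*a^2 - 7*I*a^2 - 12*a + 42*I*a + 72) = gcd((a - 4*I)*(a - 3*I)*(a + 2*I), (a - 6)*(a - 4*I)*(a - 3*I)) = a^2 - 7*I*a - 12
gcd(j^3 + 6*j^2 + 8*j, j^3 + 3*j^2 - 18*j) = j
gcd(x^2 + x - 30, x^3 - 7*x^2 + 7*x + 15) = x - 5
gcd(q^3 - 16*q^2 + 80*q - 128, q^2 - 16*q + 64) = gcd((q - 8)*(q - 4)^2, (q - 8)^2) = q - 8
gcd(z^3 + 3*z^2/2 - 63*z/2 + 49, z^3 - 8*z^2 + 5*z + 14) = z - 2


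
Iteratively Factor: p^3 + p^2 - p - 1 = (p - 1)*(p^2 + 2*p + 1) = (p - 1)*(p + 1)*(p + 1)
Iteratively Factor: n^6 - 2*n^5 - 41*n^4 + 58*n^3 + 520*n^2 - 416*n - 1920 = (n - 3)*(n^5 + n^4 - 38*n^3 - 56*n^2 + 352*n + 640) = (n - 4)*(n - 3)*(n^4 + 5*n^3 - 18*n^2 - 128*n - 160) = (n - 4)*(n - 3)*(n + 4)*(n^3 + n^2 - 22*n - 40) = (n - 4)*(n - 3)*(n + 4)^2*(n^2 - 3*n - 10) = (n - 4)*(n - 3)*(n + 2)*(n + 4)^2*(n - 5)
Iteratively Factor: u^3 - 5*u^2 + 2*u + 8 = (u - 2)*(u^2 - 3*u - 4) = (u - 2)*(u + 1)*(u - 4)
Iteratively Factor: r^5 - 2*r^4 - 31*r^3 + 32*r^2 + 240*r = (r - 5)*(r^4 + 3*r^3 - 16*r^2 - 48*r) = (r - 5)*(r + 3)*(r^3 - 16*r) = (r - 5)*(r - 4)*(r + 3)*(r^2 + 4*r) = r*(r - 5)*(r - 4)*(r + 3)*(r + 4)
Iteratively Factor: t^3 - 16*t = (t - 4)*(t^2 + 4*t) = t*(t - 4)*(t + 4)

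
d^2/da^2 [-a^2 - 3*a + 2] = -2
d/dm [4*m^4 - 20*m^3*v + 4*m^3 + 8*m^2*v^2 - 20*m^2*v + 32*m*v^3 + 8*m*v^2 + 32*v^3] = 16*m^3 - 60*m^2*v + 12*m^2 + 16*m*v^2 - 40*m*v + 32*v^3 + 8*v^2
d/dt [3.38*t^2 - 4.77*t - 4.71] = 6.76*t - 4.77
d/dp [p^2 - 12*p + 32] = 2*p - 12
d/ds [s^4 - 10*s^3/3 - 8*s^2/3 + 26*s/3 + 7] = 4*s^3 - 10*s^2 - 16*s/3 + 26/3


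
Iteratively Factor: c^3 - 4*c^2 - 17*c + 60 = (c + 4)*(c^2 - 8*c + 15) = (c - 3)*(c + 4)*(c - 5)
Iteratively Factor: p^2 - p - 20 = (p - 5)*(p + 4)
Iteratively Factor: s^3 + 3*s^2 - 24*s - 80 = (s - 5)*(s^2 + 8*s + 16) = (s - 5)*(s + 4)*(s + 4)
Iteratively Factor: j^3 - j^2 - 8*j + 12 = (j - 2)*(j^2 + j - 6) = (j - 2)^2*(j + 3)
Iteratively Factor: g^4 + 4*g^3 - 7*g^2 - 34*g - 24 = (g + 2)*(g^3 + 2*g^2 - 11*g - 12) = (g - 3)*(g + 2)*(g^2 + 5*g + 4) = (g - 3)*(g + 1)*(g + 2)*(g + 4)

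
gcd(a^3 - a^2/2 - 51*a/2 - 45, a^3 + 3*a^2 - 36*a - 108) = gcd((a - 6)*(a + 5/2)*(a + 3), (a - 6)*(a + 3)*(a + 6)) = a^2 - 3*a - 18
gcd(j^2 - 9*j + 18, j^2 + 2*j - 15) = j - 3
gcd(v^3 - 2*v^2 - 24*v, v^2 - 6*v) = v^2 - 6*v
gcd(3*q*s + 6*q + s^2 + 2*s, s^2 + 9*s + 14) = s + 2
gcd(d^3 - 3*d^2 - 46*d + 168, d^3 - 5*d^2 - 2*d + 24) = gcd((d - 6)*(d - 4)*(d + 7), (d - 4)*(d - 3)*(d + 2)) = d - 4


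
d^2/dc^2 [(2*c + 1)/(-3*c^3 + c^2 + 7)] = 2*(c^2*(2*c + 1)*(9*c - 2)^2 + (18*c^2 - 4*c + (2*c + 1)*(9*c - 1))*(-3*c^3 + c^2 + 7))/(-3*c^3 + c^2 + 7)^3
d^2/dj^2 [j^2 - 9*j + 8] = 2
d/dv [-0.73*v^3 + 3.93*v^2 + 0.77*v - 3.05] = -2.19*v^2 + 7.86*v + 0.77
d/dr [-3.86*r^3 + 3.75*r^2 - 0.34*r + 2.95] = -11.58*r^2 + 7.5*r - 0.34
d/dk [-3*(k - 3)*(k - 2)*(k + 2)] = -9*k^2 + 18*k + 12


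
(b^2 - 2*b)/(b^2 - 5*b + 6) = b/(b - 3)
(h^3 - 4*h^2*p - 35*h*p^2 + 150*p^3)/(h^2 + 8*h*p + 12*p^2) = (h^2 - 10*h*p + 25*p^2)/(h + 2*p)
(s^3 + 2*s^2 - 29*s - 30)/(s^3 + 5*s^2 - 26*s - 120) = (s + 1)/(s + 4)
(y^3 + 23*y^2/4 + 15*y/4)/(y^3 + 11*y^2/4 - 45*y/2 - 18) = y*(y + 5)/(y^2 + 2*y - 24)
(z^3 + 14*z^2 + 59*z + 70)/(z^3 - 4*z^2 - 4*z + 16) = (z^2 + 12*z + 35)/(z^2 - 6*z + 8)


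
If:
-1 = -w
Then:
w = 1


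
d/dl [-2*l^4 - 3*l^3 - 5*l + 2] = -8*l^3 - 9*l^2 - 5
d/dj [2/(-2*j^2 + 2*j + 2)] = (2*j - 1)/(-j^2 + j + 1)^2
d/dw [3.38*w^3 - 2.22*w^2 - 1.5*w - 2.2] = 10.14*w^2 - 4.44*w - 1.5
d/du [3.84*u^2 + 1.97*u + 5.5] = 7.68*u + 1.97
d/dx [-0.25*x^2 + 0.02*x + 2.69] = 0.02 - 0.5*x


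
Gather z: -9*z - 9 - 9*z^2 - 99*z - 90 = -9*z^2 - 108*z - 99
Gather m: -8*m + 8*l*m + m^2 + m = m^2 + m*(8*l - 7)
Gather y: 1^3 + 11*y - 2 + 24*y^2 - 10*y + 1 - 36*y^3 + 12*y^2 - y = -36*y^3 + 36*y^2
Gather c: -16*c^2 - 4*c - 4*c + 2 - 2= -16*c^2 - 8*c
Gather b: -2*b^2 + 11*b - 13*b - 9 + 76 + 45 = -2*b^2 - 2*b + 112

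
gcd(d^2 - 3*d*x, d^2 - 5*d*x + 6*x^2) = -d + 3*x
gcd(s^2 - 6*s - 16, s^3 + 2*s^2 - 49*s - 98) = s + 2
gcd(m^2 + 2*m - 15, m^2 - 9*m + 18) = m - 3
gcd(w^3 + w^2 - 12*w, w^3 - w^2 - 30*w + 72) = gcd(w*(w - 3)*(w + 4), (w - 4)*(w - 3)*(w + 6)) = w - 3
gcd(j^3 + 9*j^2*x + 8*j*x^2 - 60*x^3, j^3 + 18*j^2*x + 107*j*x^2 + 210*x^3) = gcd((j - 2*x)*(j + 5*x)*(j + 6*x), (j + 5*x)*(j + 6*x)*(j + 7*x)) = j^2 + 11*j*x + 30*x^2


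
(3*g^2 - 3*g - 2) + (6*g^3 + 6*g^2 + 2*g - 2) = 6*g^3 + 9*g^2 - g - 4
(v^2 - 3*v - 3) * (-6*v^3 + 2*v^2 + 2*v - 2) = -6*v^5 + 20*v^4 + 14*v^3 - 14*v^2 + 6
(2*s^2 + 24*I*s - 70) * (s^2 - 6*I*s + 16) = 2*s^4 + 12*I*s^3 + 106*s^2 + 804*I*s - 1120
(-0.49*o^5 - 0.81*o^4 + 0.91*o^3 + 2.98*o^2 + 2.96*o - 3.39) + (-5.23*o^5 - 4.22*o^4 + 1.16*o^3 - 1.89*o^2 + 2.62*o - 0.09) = -5.72*o^5 - 5.03*o^4 + 2.07*o^3 + 1.09*o^2 + 5.58*o - 3.48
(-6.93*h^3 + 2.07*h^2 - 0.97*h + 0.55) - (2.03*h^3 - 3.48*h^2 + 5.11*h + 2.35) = -8.96*h^3 + 5.55*h^2 - 6.08*h - 1.8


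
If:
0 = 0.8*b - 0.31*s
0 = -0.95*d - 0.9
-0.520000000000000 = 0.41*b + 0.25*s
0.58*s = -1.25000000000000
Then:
No Solution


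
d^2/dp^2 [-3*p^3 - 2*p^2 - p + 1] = -18*p - 4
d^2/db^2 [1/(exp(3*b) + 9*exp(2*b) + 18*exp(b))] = 9*(-(exp(2*b) + 4*exp(b) + 2)*(exp(2*b) + 9*exp(b) + 18) + 2*(exp(2*b) + 6*exp(b) + 6)^2)*exp(-b)/(exp(2*b) + 9*exp(b) + 18)^3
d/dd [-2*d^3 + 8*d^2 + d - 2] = -6*d^2 + 16*d + 1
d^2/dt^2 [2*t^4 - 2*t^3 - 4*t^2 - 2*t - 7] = 24*t^2 - 12*t - 8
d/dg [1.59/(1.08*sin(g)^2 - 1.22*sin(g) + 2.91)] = (1.9398 - 3.4344*sin(g))*cos(g)/(1.08*sin(g)^2 - 1.22*sin(g) + 2.91)^2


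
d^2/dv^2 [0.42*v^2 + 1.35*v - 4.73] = 0.840000000000000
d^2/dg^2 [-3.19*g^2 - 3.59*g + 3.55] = -6.38000000000000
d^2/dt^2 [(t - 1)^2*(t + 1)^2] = 12*t^2 - 4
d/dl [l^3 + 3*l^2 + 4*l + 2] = 3*l^2 + 6*l + 4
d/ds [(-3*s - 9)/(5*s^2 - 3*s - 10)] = 3*(5*s^2 + 30*s + 1)/(25*s^4 - 30*s^3 - 91*s^2 + 60*s + 100)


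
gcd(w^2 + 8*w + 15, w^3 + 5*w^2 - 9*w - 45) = w^2 + 8*w + 15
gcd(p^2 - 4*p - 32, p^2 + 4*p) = p + 4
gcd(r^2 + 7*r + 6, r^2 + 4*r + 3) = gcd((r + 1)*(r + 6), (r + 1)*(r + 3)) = r + 1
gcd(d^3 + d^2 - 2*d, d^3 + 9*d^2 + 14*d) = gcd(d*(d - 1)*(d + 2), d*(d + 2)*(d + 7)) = d^2 + 2*d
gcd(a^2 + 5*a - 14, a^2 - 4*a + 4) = a - 2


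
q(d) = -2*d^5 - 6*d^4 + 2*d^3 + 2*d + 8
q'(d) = -10*d^4 - 24*d^3 + 6*d^2 + 2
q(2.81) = -666.49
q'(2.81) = -1106.62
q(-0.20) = 7.58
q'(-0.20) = 2.42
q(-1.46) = -15.14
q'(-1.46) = 44.04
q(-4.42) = 910.40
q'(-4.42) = -1625.07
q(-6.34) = 10278.42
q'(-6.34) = -9797.53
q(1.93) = -110.57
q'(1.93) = -286.94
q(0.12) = 8.24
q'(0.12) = 2.04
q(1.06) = 2.25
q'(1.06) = -32.47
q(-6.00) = 7340.00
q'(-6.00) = -7558.00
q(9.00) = -155980.00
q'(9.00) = -82618.00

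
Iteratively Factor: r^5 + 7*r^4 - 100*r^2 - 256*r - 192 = (r + 2)*(r^4 + 5*r^3 - 10*r^2 - 80*r - 96) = (r - 4)*(r + 2)*(r^3 + 9*r^2 + 26*r + 24) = (r - 4)*(r + 2)*(r + 3)*(r^2 + 6*r + 8) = (r - 4)*(r + 2)*(r + 3)*(r + 4)*(r + 2)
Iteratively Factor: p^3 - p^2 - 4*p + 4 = (p - 2)*(p^2 + p - 2) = (p - 2)*(p - 1)*(p + 2)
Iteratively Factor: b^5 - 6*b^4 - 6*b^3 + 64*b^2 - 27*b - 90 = (b - 5)*(b^4 - b^3 - 11*b^2 + 9*b + 18) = (b - 5)*(b + 3)*(b^3 - 4*b^2 + b + 6) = (b - 5)*(b - 2)*(b + 3)*(b^2 - 2*b - 3) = (b - 5)*(b - 3)*(b - 2)*(b + 3)*(b + 1)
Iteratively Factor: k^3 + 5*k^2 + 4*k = (k + 1)*(k^2 + 4*k) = (k + 1)*(k + 4)*(k)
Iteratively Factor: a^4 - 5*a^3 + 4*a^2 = (a - 1)*(a^3 - 4*a^2) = (a - 4)*(a - 1)*(a^2) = a*(a - 4)*(a - 1)*(a)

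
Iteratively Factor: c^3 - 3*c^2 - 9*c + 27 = (c + 3)*(c^2 - 6*c + 9) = (c - 3)*(c + 3)*(c - 3)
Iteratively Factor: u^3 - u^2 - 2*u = (u)*(u^2 - u - 2) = u*(u - 2)*(u + 1)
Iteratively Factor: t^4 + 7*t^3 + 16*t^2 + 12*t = (t + 2)*(t^3 + 5*t^2 + 6*t) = t*(t + 2)*(t^2 + 5*t + 6) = t*(t + 2)^2*(t + 3)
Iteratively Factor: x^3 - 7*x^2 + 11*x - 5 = (x - 1)*(x^2 - 6*x + 5) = (x - 1)^2*(x - 5)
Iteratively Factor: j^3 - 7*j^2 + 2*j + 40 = (j + 2)*(j^2 - 9*j + 20) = (j - 5)*(j + 2)*(j - 4)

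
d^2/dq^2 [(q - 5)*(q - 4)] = 2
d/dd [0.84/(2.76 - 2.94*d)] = 2.4696/(2.94*d - 2.76)^2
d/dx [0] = 0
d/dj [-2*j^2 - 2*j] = -4*j - 2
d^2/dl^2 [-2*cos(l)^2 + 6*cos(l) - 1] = -6*cos(l) + 4*cos(2*l)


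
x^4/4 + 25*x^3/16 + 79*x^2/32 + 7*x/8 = x*(x/4 + 1)*(x + 1/2)*(x + 7/4)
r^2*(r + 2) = r^3 + 2*r^2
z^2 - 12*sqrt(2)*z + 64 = (z - 8*sqrt(2))*(z - 4*sqrt(2))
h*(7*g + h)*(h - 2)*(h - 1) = 7*g*h^3 - 21*g*h^2 + 14*g*h + h^4 - 3*h^3 + 2*h^2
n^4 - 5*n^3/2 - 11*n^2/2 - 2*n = n*(n - 4)*(n + 1/2)*(n + 1)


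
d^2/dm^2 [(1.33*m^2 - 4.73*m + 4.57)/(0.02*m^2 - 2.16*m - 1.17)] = (0.111128*m^3 + 0.197699999999998*m^2 - 1.84863600000001*m + 70.406046)/(8.0e-6*m^6 - 0.002592*m^5 + 0.278532*m^4 - 9.774432*m^3 - 16.294122*m^2 - 8.870472*m - 1.601613)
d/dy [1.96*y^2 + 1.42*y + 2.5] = 3.92*y + 1.42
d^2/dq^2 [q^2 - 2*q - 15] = 2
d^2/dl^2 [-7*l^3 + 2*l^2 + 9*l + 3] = 4 - 42*l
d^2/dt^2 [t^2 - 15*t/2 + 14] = 2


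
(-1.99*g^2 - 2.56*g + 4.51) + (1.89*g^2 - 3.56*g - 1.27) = -0.1*g^2 - 6.12*g + 3.24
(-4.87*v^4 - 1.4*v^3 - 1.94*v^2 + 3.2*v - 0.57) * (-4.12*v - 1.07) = 20.0644*v^5 + 10.9789*v^4 + 9.4908*v^3 - 11.1082*v^2 - 1.0756*v + 0.6099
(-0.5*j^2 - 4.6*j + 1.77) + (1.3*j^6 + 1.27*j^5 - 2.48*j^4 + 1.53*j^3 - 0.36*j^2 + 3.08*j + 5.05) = 1.3*j^6 + 1.27*j^5 - 2.48*j^4 + 1.53*j^3 - 0.86*j^2 - 1.52*j + 6.82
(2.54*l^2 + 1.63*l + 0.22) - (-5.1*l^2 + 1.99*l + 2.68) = 7.64*l^2 - 0.36*l - 2.46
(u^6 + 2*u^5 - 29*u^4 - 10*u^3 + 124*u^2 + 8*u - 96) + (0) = u^6 + 2*u^5 - 29*u^4 - 10*u^3 + 124*u^2 + 8*u - 96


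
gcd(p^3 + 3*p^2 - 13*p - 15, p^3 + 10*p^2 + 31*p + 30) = p + 5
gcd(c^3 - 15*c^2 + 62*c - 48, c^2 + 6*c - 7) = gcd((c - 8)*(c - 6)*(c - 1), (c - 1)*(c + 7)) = c - 1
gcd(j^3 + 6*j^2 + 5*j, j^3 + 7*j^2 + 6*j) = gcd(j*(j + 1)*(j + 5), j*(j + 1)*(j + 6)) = j^2 + j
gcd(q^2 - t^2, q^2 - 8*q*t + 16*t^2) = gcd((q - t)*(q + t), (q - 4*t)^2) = 1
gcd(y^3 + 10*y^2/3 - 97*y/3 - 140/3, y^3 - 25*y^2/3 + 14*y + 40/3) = y - 5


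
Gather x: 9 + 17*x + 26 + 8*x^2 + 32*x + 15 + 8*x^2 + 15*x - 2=16*x^2 + 64*x + 48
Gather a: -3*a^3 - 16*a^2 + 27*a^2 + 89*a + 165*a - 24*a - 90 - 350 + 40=-3*a^3 + 11*a^2 + 230*a - 400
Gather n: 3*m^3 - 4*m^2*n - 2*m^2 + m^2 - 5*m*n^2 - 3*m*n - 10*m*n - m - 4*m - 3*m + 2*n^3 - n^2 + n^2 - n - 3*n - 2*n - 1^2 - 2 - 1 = 3*m^3 - m^2 - 5*m*n^2 - 8*m + 2*n^3 + n*(-4*m^2 - 13*m - 6) - 4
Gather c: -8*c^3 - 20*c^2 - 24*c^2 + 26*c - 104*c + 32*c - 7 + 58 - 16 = -8*c^3 - 44*c^2 - 46*c + 35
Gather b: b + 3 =b + 3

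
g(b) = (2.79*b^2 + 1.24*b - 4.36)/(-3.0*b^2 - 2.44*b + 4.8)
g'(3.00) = -0.04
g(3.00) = -0.83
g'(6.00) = -0.01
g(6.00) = -0.88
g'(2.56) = -0.05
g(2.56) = -0.81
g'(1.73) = -0.18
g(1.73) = -0.73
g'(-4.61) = -0.03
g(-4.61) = -1.03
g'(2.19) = -0.08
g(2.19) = -0.79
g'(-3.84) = -0.06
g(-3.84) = -1.06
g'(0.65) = -1.47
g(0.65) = -1.22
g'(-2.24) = -0.94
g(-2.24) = -1.43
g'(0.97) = -46.05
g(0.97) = 1.37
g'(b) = (5.58*b + 1.24)/(-3.0*b^2 - 2.44*b + 4.8) + (6.0*b + 2.44)*(2.79*b^2 + 1.24*b - 4.36)/(-3.0*b^2 - 2.44*b + 4.8)^2 = (-3.0876*b^2 + 0.623999999999995*b - 4.6864)/(9.0*b^4 + 14.64*b^3 - 22.8464*b^2 - 23.424*b + 23.04)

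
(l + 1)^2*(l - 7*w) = l^3 - 7*l^2*w + 2*l^2 - 14*l*w + l - 7*w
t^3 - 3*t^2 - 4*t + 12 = (t - 3)*(t - 2)*(t + 2)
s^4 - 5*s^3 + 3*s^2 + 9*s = s*(s - 3)^2*(s + 1)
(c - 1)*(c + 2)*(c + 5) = c^3 + 6*c^2 + 3*c - 10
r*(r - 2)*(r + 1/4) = r^3 - 7*r^2/4 - r/2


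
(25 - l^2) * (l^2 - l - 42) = -l^4 + l^3 + 67*l^2 - 25*l - 1050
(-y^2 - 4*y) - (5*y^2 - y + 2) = -6*y^2 - 3*y - 2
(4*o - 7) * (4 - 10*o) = -40*o^2 + 86*o - 28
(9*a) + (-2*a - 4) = 7*a - 4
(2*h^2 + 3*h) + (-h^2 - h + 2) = h^2 + 2*h + 2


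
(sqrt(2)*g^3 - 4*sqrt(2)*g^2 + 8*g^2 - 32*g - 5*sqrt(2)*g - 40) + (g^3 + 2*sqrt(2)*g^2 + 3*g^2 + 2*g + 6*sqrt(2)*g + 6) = g^3 + sqrt(2)*g^3 - 2*sqrt(2)*g^2 + 11*g^2 - 30*g + sqrt(2)*g - 34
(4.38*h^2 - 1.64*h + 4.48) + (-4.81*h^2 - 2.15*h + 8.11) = -0.43*h^2 - 3.79*h + 12.59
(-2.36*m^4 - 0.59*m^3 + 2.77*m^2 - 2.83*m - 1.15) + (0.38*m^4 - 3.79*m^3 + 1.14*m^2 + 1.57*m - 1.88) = -1.98*m^4 - 4.38*m^3 + 3.91*m^2 - 1.26*m - 3.03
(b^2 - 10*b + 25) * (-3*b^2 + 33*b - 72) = -3*b^4 + 63*b^3 - 477*b^2 + 1545*b - 1800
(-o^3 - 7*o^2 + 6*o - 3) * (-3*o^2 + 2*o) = 3*o^5 + 19*o^4 - 32*o^3 + 21*o^2 - 6*o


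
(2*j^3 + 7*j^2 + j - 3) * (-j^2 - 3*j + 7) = -2*j^5 - 13*j^4 - 8*j^3 + 49*j^2 + 16*j - 21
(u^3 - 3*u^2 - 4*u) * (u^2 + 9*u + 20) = u^5 + 6*u^4 - 11*u^3 - 96*u^2 - 80*u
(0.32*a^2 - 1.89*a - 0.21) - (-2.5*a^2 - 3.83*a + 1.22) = 2.82*a^2 + 1.94*a - 1.43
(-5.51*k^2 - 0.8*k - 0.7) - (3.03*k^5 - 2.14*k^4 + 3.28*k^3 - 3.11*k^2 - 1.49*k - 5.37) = -3.03*k^5 + 2.14*k^4 - 3.28*k^3 - 2.4*k^2 + 0.69*k + 4.67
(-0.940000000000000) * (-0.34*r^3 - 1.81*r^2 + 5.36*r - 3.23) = 0.3196*r^3 + 1.7014*r^2 - 5.0384*r + 3.0362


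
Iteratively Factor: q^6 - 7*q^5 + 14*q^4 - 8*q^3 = (q)*(q^5 - 7*q^4 + 14*q^3 - 8*q^2) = q^2*(q^4 - 7*q^3 + 14*q^2 - 8*q) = q^2*(q - 4)*(q^3 - 3*q^2 + 2*q) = q^2*(q - 4)*(q - 1)*(q^2 - 2*q) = q^3*(q - 4)*(q - 1)*(q - 2)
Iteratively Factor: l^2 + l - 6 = (l - 2)*(l + 3)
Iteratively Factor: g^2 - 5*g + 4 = (g - 1)*(g - 4)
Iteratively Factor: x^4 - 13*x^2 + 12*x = (x)*(x^3 - 13*x + 12) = x*(x - 3)*(x^2 + 3*x - 4) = x*(x - 3)*(x + 4)*(x - 1)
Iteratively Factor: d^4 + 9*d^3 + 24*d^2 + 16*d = (d)*(d^3 + 9*d^2 + 24*d + 16) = d*(d + 4)*(d^2 + 5*d + 4) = d*(d + 4)^2*(d + 1)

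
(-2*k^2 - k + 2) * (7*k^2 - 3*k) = -14*k^4 - k^3 + 17*k^2 - 6*k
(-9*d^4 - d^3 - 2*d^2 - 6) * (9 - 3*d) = 27*d^5 - 78*d^4 - 3*d^3 - 18*d^2 + 18*d - 54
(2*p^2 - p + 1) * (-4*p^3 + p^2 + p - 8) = -8*p^5 + 6*p^4 - 3*p^3 - 16*p^2 + 9*p - 8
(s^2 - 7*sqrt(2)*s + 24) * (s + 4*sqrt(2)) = s^3 - 3*sqrt(2)*s^2 - 32*s + 96*sqrt(2)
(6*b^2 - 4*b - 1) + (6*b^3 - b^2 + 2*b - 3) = 6*b^3 + 5*b^2 - 2*b - 4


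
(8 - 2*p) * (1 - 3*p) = 6*p^2 - 26*p + 8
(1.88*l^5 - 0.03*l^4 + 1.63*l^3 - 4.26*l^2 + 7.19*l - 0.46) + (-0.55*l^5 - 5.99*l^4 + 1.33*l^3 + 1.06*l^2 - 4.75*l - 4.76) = 1.33*l^5 - 6.02*l^4 + 2.96*l^3 - 3.2*l^2 + 2.44*l - 5.22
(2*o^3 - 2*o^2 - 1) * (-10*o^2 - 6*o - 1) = -20*o^5 + 8*o^4 + 10*o^3 + 12*o^2 + 6*o + 1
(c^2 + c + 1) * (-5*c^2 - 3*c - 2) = -5*c^4 - 8*c^3 - 10*c^2 - 5*c - 2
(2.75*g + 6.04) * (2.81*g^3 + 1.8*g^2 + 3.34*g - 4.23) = 7.7275*g^4 + 21.9224*g^3 + 20.057*g^2 + 8.5411*g - 25.5492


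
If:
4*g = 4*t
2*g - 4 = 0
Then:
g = 2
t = 2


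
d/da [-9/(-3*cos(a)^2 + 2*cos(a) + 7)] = 18*(3*cos(a) - 1)*sin(a)/(-3*cos(a)^2 + 2*cos(a) + 7)^2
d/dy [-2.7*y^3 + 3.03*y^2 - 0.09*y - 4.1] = -8.1*y^2 + 6.06*y - 0.09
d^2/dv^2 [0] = 0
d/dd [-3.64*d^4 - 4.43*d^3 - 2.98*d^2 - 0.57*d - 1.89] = -14.56*d^3 - 13.29*d^2 - 5.96*d - 0.57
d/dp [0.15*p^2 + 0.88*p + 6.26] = 0.3*p + 0.88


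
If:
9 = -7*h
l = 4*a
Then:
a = l/4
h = -9/7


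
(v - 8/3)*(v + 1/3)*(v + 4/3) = v^3 - v^2 - 4*v - 32/27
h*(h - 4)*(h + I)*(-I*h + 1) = -I*h^4 + 2*h^3 + 4*I*h^3 - 8*h^2 + I*h^2 - 4*I*h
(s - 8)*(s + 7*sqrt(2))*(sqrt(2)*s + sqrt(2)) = sqrt(2)*s^3 - 7*sqrt(2)*s^2 + 14*s^2 - 98*s - 8*sqrt(2)*s - 112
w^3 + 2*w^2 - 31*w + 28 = (w - 4)*(w - 1)*(w + 7)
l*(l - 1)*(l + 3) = l^3 + 2*l^2 - 3*l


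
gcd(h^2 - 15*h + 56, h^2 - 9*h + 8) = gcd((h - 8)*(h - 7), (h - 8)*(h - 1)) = h - 8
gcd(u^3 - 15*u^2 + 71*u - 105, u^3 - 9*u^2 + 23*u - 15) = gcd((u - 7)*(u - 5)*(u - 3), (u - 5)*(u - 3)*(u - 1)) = u^2 - 8*u + 15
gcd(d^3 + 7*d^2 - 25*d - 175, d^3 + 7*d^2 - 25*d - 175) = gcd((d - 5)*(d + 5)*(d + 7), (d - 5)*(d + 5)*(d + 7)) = d^3 + 7*d^2 - 25*d - 175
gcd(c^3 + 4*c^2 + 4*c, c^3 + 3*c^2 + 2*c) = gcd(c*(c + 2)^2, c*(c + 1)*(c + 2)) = c^2 + 2*c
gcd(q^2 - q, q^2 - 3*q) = q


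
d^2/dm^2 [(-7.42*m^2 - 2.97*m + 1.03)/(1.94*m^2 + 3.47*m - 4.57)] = (77.544128*m^3 - 371.446368*m^2 - 116.386032*m - 361.06004)/(7.301384*m^6 + 39.179076*m^5 + 18.479082*m^4 - 142.804033*m^3 - 43.530621*m^2 + 217.411809*m - 95.443993)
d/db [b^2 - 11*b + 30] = 2*b - 11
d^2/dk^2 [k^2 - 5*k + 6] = 2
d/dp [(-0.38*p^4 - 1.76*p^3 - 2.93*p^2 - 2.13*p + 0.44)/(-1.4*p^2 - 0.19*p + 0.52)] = (1.064*p^5 + 2.6806*p^4 - 0.121600000000001*p^3 - 5.1709*p^2 - 1.8152*p - 1.024)/(1.96*p^4 + 0.532*p^3 - 1.4199*p^2 - 0.1976*p + 0.2704)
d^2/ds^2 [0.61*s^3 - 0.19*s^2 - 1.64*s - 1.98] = 3.66*s - 0.38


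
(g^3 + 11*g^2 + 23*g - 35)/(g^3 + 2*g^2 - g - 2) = (g^2 + 12*g + 35)/(g^2 + 3*g + 2)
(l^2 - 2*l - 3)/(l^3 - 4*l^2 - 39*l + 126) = (l + 1)/(l^2 - l - 42)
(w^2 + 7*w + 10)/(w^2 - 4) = (w + 5)/(w - 2)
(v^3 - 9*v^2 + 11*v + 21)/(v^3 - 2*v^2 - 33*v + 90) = (v^2 - 6*v - 7)/(v^2 + v - 30)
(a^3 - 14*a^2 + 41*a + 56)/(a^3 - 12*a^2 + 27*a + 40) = (a - 7)/(a - 5)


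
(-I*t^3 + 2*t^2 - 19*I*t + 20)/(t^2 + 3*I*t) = (-I*t^3 + 2*t^2 - 19*I*t + 20)/(t*(t + 3*I))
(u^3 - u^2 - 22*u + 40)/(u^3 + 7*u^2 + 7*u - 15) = (u^2 - 6*u + 8)/(u^2 + 2*u - 3)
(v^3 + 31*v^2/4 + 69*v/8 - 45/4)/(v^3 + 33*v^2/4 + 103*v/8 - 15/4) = (4*v - 3)/(4*v - 1)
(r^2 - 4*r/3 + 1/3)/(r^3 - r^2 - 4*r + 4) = (r - 1/3)/(r^2 - 4)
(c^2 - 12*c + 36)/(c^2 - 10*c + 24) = (c - 6)/(c - 4)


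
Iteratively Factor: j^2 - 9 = (j - 3)*(j + 3)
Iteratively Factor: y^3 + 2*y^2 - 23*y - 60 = (y + 4)*(y^2 - 2*y - 15) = (y - 5)*(y + 4)*(y + 3)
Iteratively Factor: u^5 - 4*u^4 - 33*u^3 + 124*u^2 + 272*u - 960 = (u + 4)*(u^4 - 8*u^3 - u^2 + 128*u - 240) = (u - 3)*(u + 4)*(u^3 - 5*u^2 - 16*u + 80) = (u - 3)*(u + 4)^2*(u^2 - 9*u + 20) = (u - 4)*(u - 3)*(u + 4)^2*(u - 5)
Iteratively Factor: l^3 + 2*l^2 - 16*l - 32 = (l + 2)*(l^2 - 16) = (l - 4)*(l + 2)*(l + 4)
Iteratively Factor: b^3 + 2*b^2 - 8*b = (b - 2)*(b^2 + 4*b) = b*(b - 2)*(b + 4)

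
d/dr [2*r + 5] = 2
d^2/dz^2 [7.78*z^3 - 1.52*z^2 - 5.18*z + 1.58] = 46.68*z - 3.04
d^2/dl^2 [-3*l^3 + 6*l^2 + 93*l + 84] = 12 - 18*l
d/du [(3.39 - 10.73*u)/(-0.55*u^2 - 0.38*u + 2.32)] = (-5.9015*u^2 + 3.729*u - 23.6054)/(0.3025*u^4 + 0.418*u^3 - 2.4076*u^2 - 1.7632*u + 5.3824)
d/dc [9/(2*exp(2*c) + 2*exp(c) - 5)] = (-36*exp(c) - 18)*exp(c)/(2*exp(2*c) + 2*exp(c) - 5)^2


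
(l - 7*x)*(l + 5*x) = l^2 - 2*l*x - 35*x^2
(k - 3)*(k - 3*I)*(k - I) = k^3 - 3*k^2 - 4*I*k^2 - 3*k + 12*I*k + 9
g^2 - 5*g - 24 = (g - 8)*(g + 3)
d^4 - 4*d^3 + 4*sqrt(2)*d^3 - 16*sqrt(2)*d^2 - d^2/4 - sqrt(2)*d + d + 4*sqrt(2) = (d - 4)*(d - 1/2)*(d + 1/2)*(d + 4*sqrt(2))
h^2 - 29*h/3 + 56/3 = (h - 7)*(h - 8/3)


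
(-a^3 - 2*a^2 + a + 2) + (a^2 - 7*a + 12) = -a^3 - a^2 - 6*a + 14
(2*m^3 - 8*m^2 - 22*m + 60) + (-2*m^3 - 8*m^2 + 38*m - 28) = -16*m^2 + 16*m + 32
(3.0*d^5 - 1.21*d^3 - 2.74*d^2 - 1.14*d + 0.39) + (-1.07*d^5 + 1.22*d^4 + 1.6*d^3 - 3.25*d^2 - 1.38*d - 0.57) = 1.93*d^5 + 1.22*d^4 + 0.39*d^3 - 5.99*d^2 - 2.52*d - 0.18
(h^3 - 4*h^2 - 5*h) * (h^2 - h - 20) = h^5 - 5*h^4 - 21*h^3 + 85*h^2 + 100*h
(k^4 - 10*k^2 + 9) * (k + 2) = k^5 + 2*k^4 - 10*k^3 - 20*k^2 + 9*k + 18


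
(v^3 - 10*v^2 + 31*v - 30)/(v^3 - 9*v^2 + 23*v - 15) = (v - 2)/(v - 1)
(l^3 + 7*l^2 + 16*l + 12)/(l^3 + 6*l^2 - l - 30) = (l^2 + 4*l + 4)/(l^2 + 3*l - 10)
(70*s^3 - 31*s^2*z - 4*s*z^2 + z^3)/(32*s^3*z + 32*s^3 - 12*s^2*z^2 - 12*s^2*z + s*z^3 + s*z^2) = (70*s^3 - 31*s^2*z - 4*s*z^2 + z^3)/(s*(32*s^2*z + 32*s^2 - 12*s*z^2 - 12*s*z + z^3 + z^2))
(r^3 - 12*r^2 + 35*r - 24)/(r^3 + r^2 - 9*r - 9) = (r^2 - 9*r + 8)/(r^2 + 4*r + 3)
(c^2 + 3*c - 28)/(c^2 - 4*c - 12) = (-c^2 - 3*c + 28)/(-c^2 + 4*c + 12)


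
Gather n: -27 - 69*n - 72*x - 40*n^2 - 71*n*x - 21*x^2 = -40*n^2 + n*(-71*x - 69) - 21*x^2 - 72*x - 27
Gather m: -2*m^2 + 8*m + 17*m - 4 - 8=-2*m^2 + 25*m - 12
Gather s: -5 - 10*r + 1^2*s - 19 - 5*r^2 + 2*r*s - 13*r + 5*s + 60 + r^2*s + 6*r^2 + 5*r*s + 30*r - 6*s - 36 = r^2 + 7*r + s*(r^2 + 7*r)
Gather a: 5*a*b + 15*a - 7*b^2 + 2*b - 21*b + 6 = a*(5*b + 15) - 7*b^2 - 19*b + 6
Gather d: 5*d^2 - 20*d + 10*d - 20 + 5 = 5*d^2 - 10*d - 15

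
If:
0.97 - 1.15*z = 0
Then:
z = 0.84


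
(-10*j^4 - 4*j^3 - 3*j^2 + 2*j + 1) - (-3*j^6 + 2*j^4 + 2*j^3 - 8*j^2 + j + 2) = 3*j^6 - 12*j^4 - 6*j^3 + 5*j^2 + j - 1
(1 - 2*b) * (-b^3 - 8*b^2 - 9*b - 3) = 2*b^4 + 15*b^3 + 10*b^2 - 3*b - 3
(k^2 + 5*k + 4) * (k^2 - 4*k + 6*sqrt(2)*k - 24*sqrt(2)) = k^4 + k^3 + 6*sqrt(2)*k^3 - 16*k^2 + 6*sqrt(2)*k^2 - 96*sqrt(2)*k - 16*k - 96*sqrt(2)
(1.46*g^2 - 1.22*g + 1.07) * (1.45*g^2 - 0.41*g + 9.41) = 2.117*g^4 - 2.3676*g^3 + 15.7903*g^2 - 11.9189*g + 10.0687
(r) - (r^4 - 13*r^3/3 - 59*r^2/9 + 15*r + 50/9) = -r^4 + 13*r^3/3 + 59*r^2/9 - 14*r - 50/9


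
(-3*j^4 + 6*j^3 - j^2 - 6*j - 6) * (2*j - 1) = -6*j^5 + 15*j^4 - 8*j^3 - 11*j^2 - 6*j + 6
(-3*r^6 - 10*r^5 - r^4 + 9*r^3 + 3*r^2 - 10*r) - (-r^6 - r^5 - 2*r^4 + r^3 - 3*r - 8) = -2*r^6 - 9*r^5 + r^4 + 8*r^3 + 3*r^2 - 7*r + 8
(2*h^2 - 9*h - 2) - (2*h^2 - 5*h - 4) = 2 - 4*h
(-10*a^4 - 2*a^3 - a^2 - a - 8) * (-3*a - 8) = 30*a^5 + 86*a^4 + 19*a^3 + 11*a^2 + 32*a + 64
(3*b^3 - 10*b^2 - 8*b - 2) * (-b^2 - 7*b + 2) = -3*b^5 - 11*b^4 + 84*b^3 + 38*b^2 - 2*b - 4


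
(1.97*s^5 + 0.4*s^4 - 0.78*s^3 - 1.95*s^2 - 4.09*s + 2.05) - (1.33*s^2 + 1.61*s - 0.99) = 1.97*s^5 + 0.4*s^4 - 0.78*s^3 - 3.28*s^2 - 5.7*s + 3.04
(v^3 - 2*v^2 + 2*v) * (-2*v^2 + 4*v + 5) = -2*v^5 + 8*v^4 - 7*v^3 - 2*v^2 + 10*v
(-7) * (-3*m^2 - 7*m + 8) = 21*m^2 + 49*m - 56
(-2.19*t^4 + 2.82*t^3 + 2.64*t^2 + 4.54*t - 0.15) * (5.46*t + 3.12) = -11.9574*t^5 + 8.5644*t^4 + 23.2128*t^3 + 33.0252*t^2 + 13.3458*t - 0.468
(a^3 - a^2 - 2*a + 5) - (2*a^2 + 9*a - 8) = a^3 - 3*a^2 - 11*a + 13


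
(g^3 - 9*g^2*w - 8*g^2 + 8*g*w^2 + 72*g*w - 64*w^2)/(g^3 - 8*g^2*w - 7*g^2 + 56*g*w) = (g^2 - g*w - 8*g + 8*w)/(g*(g - 7))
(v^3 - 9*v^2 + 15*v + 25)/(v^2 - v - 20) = (v^2 - 4*v - 5)/(v + 4)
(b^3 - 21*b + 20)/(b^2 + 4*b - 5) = b - 4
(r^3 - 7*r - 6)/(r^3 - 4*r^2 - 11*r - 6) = (r^2 - r - 6)/(r^2 - 5*r - 6)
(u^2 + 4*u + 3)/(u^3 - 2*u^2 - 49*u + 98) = (u^2 + 4*u + 3)/(u^3 - 2*u^2 - 49*u + 98)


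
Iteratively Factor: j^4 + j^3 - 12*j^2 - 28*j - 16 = (j + 1)*(j^3 - 12*j - 16) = (j - 4)*(j + 1)*(j^2 + 4*j + 4) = (j - 4)*(j + 1)*(j + 2)*(j + 2)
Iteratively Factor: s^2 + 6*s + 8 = (s + 2)*(s + 4)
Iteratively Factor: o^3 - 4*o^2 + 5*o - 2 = (o - 1)*(o^2 - 3*o + 2) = (o - 1)^2*(o - 2)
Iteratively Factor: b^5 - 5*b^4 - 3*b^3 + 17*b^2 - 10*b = (b - 5)*(b^4 - 3*b^2 + 2*b) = (b - 5)*(b - 1)*(b^3 + b^2 - 2*b) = b*(b - 5)*(b - 1)*(b^2 + b - 2) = b*(b - 5)*(b - 1)^2*(b + 2)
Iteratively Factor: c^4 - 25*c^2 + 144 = (c + 4)*(c^3 - 4*c^2 - 9*c + 36) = (c - 4)*(c + 4)*(c^2 - 9) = (c - 4)*(c + 3)*(c + 4)*(c - 3)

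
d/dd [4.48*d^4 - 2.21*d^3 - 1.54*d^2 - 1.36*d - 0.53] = 17.92*d^3 - 6.63*d^2 - 3.08*d - 1.36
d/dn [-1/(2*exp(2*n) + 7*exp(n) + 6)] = (4*exp(n) + 7)*exp(n)/(2*exp(2*n) + 7*exp(n) + 6)^2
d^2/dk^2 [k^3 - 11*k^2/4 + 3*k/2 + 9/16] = 6*k - 11/2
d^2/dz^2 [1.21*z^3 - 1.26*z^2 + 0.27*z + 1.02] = 7.26*z - 2.52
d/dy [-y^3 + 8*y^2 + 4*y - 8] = -3*y^2 + 16*y + 4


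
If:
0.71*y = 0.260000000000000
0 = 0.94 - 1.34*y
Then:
No Solution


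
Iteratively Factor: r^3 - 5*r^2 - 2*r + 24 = (r - 3)*(r^2 - 2*r - 8) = (r - 3)*(r + 2)*(r - 4)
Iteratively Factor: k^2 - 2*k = (k)*(k - 2)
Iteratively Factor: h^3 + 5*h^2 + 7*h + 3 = (h + 1)*(h^2 + 4*h + 3) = (h + 1)^2*(h + 3)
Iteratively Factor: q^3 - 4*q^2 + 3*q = (q)*(q^2 - 4*q + 3) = q*(q - 3)*(q - 1)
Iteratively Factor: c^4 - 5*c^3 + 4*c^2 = (c)*(c^3 - 5*c^2 + 4*c) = c*(c - 1)*(c^2 - 4*c) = c^2*(c - 1)*(c - 4)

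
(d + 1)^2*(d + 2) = d^3 + 4*d^2 + 5*d + 2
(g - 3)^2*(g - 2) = g^3 - 8*g^2 + 21*g - 18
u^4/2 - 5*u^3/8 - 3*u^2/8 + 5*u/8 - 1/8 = (u/2 + 1/2)*(u - 1)^2*(u - 1/4)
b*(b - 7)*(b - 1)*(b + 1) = b^4 - 7*b^3 - b^2 + 7*b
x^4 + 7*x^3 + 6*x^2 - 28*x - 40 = (x - 2)*(x + 2)^2*(x + 5)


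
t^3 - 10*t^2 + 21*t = t*(t - 7)*(t - 3)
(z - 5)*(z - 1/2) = z^2 - 11*z/2 + 5/2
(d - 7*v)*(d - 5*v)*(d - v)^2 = d^4 - 14*d^3*v + 60*d^2*v^2 - 82*d*v^3 + 35*v^4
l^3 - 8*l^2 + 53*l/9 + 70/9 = (l - 7)*(l - 5/3)*(l + 2/3)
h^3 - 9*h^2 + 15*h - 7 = (h - 7)*(h - 1)^2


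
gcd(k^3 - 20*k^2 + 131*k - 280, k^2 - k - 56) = k - 8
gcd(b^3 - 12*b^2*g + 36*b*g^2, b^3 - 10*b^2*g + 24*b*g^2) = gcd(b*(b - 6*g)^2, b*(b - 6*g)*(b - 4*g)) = b^2 - 6*b*g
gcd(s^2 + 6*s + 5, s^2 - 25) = s + 5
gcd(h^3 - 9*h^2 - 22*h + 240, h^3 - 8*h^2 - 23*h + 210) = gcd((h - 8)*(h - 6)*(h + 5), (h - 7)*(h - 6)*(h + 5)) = h^2 - h - 30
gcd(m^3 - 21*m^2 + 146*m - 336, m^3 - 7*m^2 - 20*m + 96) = m - 8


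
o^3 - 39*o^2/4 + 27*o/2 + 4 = (o - 8)*(o - 2)*(o + 1/4)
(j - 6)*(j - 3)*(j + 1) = j^3 - 8*j^2 + 9*j + 18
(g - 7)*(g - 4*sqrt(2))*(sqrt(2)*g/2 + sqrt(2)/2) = sqrt(2)*g^3/2 - 3*sqrt(2)*g^2 - 4*g^2 - 7*sqrt(2)*g/2 + 24*g + 28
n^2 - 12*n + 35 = (n - 7)*(n - 5)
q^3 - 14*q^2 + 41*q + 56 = (q - 8)*(q - 7)*(q + 1)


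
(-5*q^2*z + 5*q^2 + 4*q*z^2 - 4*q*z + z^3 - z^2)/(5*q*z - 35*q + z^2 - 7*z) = (-q*z + q + z^2 - z)/(z - 7)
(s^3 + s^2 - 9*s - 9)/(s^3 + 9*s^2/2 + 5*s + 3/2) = 2*(s - 3)/(2*s + 1)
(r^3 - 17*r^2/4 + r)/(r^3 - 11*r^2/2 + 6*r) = (4*r - 1)/(2*(2*r - 3))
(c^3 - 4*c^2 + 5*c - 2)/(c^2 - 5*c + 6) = (c^2 - 2*c + 1)/(c - 3)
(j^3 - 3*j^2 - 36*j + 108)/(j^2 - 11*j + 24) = (j^2 - 36)/(j - 8)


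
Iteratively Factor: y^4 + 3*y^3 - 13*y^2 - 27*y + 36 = (y - 1)*(y^3 + 4*y^2 - 9*y - 36) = (y - 1)*(y + 4)*(y^2 - 9) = (y - 1)*(y + 3)*(y + 4)*(y - 3)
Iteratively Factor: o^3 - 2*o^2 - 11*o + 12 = (o + 3)*(o^2 - 5*o + 4) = (o - 4)*(o + 3)*(o - 1)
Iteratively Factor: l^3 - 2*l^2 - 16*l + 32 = (l + 4)*(l^2 - 6*l + 8) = (l - 4)*(l + 4)*(l - 2)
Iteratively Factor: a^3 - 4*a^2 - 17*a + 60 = (a + 4)*(a^2 - 8*a + 15) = (a - 3)*(a + 4)*(a - 5)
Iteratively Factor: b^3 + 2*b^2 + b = (b + 1)*(b^2 + b) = b*(b + 1)*(b + 1)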